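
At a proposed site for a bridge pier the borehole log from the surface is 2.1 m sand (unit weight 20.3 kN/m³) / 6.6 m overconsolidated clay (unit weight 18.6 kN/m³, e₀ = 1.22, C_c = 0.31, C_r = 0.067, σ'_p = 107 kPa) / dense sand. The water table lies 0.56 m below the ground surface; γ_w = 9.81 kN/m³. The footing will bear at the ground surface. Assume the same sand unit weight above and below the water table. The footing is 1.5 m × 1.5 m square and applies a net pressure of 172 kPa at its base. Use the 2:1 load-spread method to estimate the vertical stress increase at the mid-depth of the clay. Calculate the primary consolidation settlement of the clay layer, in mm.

S_c ≈ 11.6 mm

Mid-depth of clay below the ground surface: z = 2.1 + 6.6/2 = 5.4 m.
Total vertical stress at mid-clay: σ_v = 20.3×2.1 + 18.6×3.3 = 104.01 kPa.
Pore pressure: u = 9.81×(5.4 − 0.56) = 47.48 kPa.
Initial effective stress: σ'_0 = σ_v − u = 104.01 − 47.48 = 56.53 kPa.
Stress increase at mid-clay by the 2:1 spreading method:
Δσ = qBL/((B+z)(L+z)) = 172×1.5×1.5/((1.5+5.4)(1.5+5.4)) = 8.1285 kPa
Final effective stress: σ'_f = 56.53 + 8.1285 = 64.659 kPa.
σ'_f = 64.659 ≤ σ'_p = 107 kPa, so the clay remains overconsolidated and only the recompression index applies:
S_c = C_r·H/(1+e₀)·log₁₀(σ'_f/σ'_0) = 0.067×6.6/2.22×log₁₀(64.659/56.53)
    = 0.19919 × 0.05835 = 0.01162 m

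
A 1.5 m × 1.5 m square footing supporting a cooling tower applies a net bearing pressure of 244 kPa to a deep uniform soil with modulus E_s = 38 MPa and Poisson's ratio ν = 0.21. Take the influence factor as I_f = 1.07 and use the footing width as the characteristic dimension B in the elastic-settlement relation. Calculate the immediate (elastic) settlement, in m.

Immediate (elastic) settlement: S_e = q·B·(1−ν²)/E_s · I_f.
E_s = 38 MPa = 38000 kPa.
S_e = 244 × 1.5 × (1 − 0.21²) / 38000 × 1.07
    = 244 × 1.5 × 0.9559 / 38000 × 1.07
    = 0.009851 m

S_e ≈ 0.00985 m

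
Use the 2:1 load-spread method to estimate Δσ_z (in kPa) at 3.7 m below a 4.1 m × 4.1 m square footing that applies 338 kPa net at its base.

By the 2:1 method the load spreads at 1 horizontal : 2 vertical, so at depth z the loaded area has grown by z in each plan dimension:
Δσ = qBL/((B+z)(L+z)) = 338×4.1×4.1/((4.1+3.7)(4.1+3.7)) = 93.389 kPa

Δσ_z ≈ 93.4 kPa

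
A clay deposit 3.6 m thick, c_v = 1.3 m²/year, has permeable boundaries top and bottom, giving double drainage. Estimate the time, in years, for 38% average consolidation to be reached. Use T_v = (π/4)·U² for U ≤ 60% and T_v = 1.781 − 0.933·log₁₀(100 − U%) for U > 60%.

Drainage path length: H_d = H/2 = 1.8 m (double drainage).
U ≤ 60%: T_v = (π/4)·U² = (π/4)×0.38² = 0.11341.
t = T_v·H_d²/c_v = 0.11341×1.8²/1.3 = 0.2827 years.

t ≈ 0.283 years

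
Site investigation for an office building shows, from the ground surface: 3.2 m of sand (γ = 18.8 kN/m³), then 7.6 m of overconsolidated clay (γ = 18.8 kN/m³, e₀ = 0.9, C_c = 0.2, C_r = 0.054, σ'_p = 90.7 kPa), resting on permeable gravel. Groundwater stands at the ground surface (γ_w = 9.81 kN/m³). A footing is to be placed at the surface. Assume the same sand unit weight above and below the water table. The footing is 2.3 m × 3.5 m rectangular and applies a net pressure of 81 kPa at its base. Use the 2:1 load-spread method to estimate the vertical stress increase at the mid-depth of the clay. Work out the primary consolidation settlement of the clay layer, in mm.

Mid-depth of clay below the ground surface: z = 3.2 + 7.6/2 = 7 m.
Total vertical stress at mid-clay: σ_v = 18.8×3.2 + 18.8×3.8 = 131.6 kPa.
Pore pressure: u = 9.81×(7 − 0) = 68.67 kPa.
Initial effective stress: σ'_0 = σ_v − u = 131.6 − 68.67 = 62.93 kPa.
Stress increase at mid-clay by the 2:1 spreading method:
Δσ = qBL/((B+z)(L+z)) = 81×2.3×3.5/((2.3+7)(3.5+7)) = 6.6774 kPa
Final effective stress: σ'_f = 62.93 + 6.6774 = 69.607 kPa.
σ'_f = 69.607 ≤ σ'_p = 90.7 kPa, so the clay remains overconsolidated and only the recompression index applies:
S_c = C_r·H/(1+e₀)·log₁₀(σ'_f/σ'_0) = 0.054×7.6/1.9×log₁₀(69.607/62.93)
    = 0.216 × 0.043795 = 0.00946 m

S_c ≈ 9.46 mm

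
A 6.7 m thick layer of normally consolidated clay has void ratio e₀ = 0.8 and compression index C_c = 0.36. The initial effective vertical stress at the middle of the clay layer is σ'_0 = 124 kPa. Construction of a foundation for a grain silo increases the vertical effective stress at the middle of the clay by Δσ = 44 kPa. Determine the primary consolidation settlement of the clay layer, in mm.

S_c ≈ 177 mm

Final effective stress: σ'_f = σ'_0 + Δσ = 124 + 44 = 168 kPa.
Normally consolidated clay, so the full stress increment lies on the virgin compression line:
S_c = C_c·H/(1+e₀)·log₁₀(σ'_f/σ'_0) = 0.36×6.7/(1+0.8)×log₁₀(168/124)
    = 1.34 × 0.13189 = 0.1767 m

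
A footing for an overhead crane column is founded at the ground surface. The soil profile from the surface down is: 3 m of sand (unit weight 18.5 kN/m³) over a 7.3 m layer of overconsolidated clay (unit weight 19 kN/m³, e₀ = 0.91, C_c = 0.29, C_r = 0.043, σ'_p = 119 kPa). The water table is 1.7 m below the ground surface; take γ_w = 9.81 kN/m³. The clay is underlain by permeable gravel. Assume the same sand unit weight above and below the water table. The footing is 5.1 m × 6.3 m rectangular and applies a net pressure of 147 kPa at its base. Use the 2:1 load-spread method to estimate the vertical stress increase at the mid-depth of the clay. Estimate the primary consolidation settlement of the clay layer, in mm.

S_c ≈ 24.4 mm

Mid-depth of clay below the ground surface: z = 3 + 7.3/2 = 6.65 m.
Total vertical stress at mid-clay: σ_v = 18.5×3 + 19×3.65 = 124.85 kPa.
Pore pressure: u = 9.81×(6.65 − 1.7) = 48.56 kPa.
Initial effective stress: σ'_0 = σ_v − u = 124.85 − 48.56 = 76.29 kPa.
Stress increase at mid-clay by the 2:1 spreading method:
Δσ = qBL/((B+z)(L+z)) = 147×5.1×6.3/((5.1+6.65)(6.3+6.65)) = 31.04 kPa
Final effective stress: σ'_f = 76.29 + 31.04 = 107.33 kPa.
σ'_f = 107.33 ≤ σ'_p = 119 kPa, so the clay remains overconsolidated and only the recompression index applies:
S_c = C_r·H/(1+e₀)·log₁₀(σ'_f/σ'_0) = 0.043×7.3/1.91×log₁₀(107.33/76.29)
    = 0.16435 × 0.14825 = 0.02436 m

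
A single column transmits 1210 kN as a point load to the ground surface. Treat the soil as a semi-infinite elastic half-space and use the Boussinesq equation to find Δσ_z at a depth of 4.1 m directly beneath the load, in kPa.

Boussinesq vertical stress below a point load on an elastic half-space:
Δσ_z = 3P/(2πz²) · [1 + (r/z)²]^(−5/2)
r/z = 0/4.1 = 0; [1+(r/z)²]^(−5/2) = 1.
Δσ_z = 3×1210/(2π×4.1²) × 1 = 34.368 × 1 = 34.37 kPa

Δσ_z ≈ 34.4 kPa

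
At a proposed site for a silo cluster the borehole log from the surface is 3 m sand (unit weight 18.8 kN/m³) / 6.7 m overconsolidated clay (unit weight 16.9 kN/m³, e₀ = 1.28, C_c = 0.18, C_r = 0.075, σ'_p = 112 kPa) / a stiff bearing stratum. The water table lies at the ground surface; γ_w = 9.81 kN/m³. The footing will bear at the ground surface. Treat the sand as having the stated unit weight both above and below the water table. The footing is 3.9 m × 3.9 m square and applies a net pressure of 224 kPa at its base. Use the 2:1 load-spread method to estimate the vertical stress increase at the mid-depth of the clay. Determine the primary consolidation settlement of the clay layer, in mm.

Mid-depth of clay below the ground surface: z = 3 + 6.7/2 = 6.35 m.
Total vertical stress at mid-clay: σ_v = 18.8×3 + 16.9×3.35 = 113.02 kPa.
Pore pressure: u = 9.81×(6.35 − 0) = 62.294 kPa.
Initial effective stress: σ'_0 = σ_v − u = 113.02 − 62.294 = 50.726 kPa.
Stress increase at mid-clay by the 2:1 spreading method:
Δσ = qBL/((B+z)(L+z)) = 224×3.9×3.9/((3.9+6.35)(3.9+6.35)) = 32.429 kPa
Final effective stress: σ'_f = 50.726 + 32.429 = 83.155 kPa.
σ'_f = 83.155 ≤ σ'_p = 112 kPa, so the clay remains overconsolidated and only the recompression index applies:
S_c = C_r·H/(1+e₀)·log₁₀(σ'_f/σ'_0) = 0.075×6.7/2.28×log₁₀(83.155/50.726)
    = 0.2204 × 0.21466 = 0.04731 m

S_c ≈ 47.3 mm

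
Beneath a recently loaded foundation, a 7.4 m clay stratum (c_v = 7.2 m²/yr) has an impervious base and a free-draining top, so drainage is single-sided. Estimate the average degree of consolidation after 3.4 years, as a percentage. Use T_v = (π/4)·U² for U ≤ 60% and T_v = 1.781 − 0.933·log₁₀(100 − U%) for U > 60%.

Drainage path length: H_d = H = 7.4 m (single drainage).
T_v = c_v·t/H_d² = 7.2×3.4/7.4² = 0.44704.
T_v = 0.44704 corresponds to the U > 60% branch:
U = 1 − 10^((1.781 − T_v)/0.933)/100 = 0.731

U ≈ 73.1 %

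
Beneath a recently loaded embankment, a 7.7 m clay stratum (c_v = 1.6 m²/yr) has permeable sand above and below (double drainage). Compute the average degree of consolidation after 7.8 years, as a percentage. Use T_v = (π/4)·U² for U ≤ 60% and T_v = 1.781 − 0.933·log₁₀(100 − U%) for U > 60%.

Drainage path length: H_d = H/2 = 3.85 m (double drainage).
T_v = c_v·t/H_d² = 1.6×7.8/3.85² = 0.84196.
T_v = 0.84196 corresponds to the U > 60% branch:
U = 1 − 10^((1.781 − T_v)/0.933)/100 = 0.8985

U ≈ 89.8 %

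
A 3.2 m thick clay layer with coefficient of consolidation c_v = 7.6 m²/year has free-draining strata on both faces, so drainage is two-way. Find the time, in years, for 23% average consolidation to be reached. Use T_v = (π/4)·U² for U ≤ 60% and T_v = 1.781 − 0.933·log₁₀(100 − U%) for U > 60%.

t ≈ 0.014 years

Drainage path length: H_d = H/2 = 1.6 m (double drainage).
U ≤ 60%: T_v = (π/4)·U² = (π/4)×0.23² = 0.041548.
t = T_v·H_d²/c_v = 0.041548×1.6²/7.6 = 0.014 years.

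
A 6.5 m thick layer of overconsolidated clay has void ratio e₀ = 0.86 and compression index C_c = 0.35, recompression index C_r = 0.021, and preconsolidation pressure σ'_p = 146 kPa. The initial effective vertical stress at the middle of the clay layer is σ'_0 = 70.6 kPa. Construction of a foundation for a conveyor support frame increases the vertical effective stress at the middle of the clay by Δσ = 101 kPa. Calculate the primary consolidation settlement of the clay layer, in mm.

S_c ≈ 109 mm

Final effective stress: σ'_f = 70.6 + 101 = 171.6 kPa.
σ'_f = 171.6 > σ'_p = 146 kPa, so the stress path crosses the preconsolidation pressure — recompression up to σ'_p, then virgin compression beyond:
S_c = H/(1+e₀)·[C_r·log₁₀(σ'_p/σ'_0) + C_c·log₁₀(σ'_f/σ'_p)]
    = 6.5/1.86 × [0.021×log₁₀(146/70.6) + 0.35×log₁₀(171.6/146)]
    = 3.4946 × [0.0066265 + 0.024558] = 0.109 m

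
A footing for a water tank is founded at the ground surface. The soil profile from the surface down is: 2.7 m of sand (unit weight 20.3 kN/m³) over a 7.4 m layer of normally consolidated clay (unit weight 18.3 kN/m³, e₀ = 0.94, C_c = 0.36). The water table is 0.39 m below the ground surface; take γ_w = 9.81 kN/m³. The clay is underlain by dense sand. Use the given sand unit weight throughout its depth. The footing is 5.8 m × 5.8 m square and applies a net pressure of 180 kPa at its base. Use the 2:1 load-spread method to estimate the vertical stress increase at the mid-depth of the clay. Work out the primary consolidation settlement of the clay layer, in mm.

Mid-depth of clay below the ground surface: z = 2.7 + 7.4/2 = 6.4 m.
Total vertical stress at mid-clay: σ_v = 20.3×2.7 + 18.3×3.7 = 122.52 kPa.
Pore pressure: u = 9.81×(6.4 − 0.39) = 58.958 kPa.
Initial effective stress: σ'_0 = σ_v − u = 122.52 − 58.958 = 63.562 kPa.
Stress increase at mid-clay by the 2:1 spreading method:
Δσ = qBL/((B+z)(L+z)) = 180×5.8×5.8/((5.8+6.4)(5.8+6.4)) = 40.683 kPa
Final effective stress: σ'_f = σ'_0 + Δσ = 63.562 + 40.683 = 104.25 kPa.
Normally consolidated clay, so the full stress increment lies on the virgin compression line:
S_c = C_c·H/(1+e₀)·log₁₀(σ'_f/σ'_0) = 0.36×7.4/(1+0.94)×log₁₀(104.25/63.562)
    = 1.3732 × 0.21488 = 0.2951 m

S_c ≈ 295 mm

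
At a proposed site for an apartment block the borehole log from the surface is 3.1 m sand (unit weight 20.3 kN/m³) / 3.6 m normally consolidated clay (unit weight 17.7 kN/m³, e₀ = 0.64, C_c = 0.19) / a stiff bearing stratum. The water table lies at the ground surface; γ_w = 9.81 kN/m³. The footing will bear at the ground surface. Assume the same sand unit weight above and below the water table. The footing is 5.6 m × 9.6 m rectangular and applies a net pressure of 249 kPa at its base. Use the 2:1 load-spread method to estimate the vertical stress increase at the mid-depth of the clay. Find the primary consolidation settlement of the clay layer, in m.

S_c ≈ 0.192 m

Mid-depth of clay below the ground surface: z = 3.1 + 3.6/2 = 4.9 m.
Total vertical stress at mid-clay: σ_v = 20.3×3.1 + 17.7×1.8 = 94.79 kPa.
Pore pressure: u = 9.81×(4.9 − 0) = 48.069 kPa.
Initial effective stress: σ'_0 = σ_v − u = 94.79 − 48.069 = 46.721 kPa.
Stress increase at mid-clay by the 2:1 spreading method:
Δσ = qBL/((B+z)(L+z)) = 249×5.6×9.6/((5.6+4.9)(9.6+4.9)) = 87.923 kPa
Final effective stress: σ'_f = σ'_0 + Δσ = 46.721 + 87.923 = 134.64 kPa.
Normally consolidated clay, so the full stress increment lies on the virgin compression line:
S_c = C_c·H/(1+e₀)·log₁₀(σ'_f/σ'_0) = 0.19×3.6/(1+0.64)×log₁₀(134.64/46.721)
    = 0.41707 × 0.45966 = 0.1917 m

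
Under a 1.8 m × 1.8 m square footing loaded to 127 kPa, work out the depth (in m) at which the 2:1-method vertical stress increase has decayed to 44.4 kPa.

z ≈ 1.24 m

2:1 spreading — at depth z the loaded area has grown by z in each plan dimension:
qB²/(B+z)² = Δσ_z ⇒ z = B(√(q/Δσ_z) − 1) = 1.8×(√(127/44.4) − 1) = 1.244 m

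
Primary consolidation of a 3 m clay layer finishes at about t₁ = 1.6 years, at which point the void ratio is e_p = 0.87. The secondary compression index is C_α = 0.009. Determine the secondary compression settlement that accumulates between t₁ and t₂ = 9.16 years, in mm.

Secondary compression: S_s = C_α·H/(1+e_p)·log₁₀(t₂/t₁)
S_s = 0.009×3/(1+0.87)×log₁₀(9.16/1.6)
    = 0.01444 × 0.7578 = 0.01094 m

S_s ≈ 10.9 mm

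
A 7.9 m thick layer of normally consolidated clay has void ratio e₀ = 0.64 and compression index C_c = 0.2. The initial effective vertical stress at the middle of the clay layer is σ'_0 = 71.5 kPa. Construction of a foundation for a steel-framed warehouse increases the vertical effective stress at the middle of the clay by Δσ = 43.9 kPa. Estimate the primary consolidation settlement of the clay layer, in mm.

S_c ≈ 200 mm

Final effective stress: σ'_f = σ'_0 + Δσ = 71.5 + 43.9 = 115.4 kPa.
Normally consolidated clay, so the full stress increment lies on the virgin compression line:
S_c = C_c·H/(1+e₀)·log₁₀(σ'_f/σ'_0) = 0.2×7.9/(1+0.64)×log₁₀(115.4/71.5)
    = 0.96341 × 0.2079 = 0.2003 m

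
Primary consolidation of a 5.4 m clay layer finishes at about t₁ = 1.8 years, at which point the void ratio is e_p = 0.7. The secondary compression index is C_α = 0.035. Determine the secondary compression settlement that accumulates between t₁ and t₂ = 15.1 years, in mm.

Secondary compression: S_s = C_α·H/(1+e_p)·log₁₀(t₂/t₁)
S_s = 0.035×5.4/(1+0.7)×log₁₀(15.1/1.8)
    = 0.1112 × 0.9237 = 0.1027 m

S_s ≈ 103 mm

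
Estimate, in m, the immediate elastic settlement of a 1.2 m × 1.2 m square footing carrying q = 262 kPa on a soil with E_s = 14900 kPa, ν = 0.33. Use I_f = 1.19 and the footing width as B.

Immediate (elastic) settlement: S_e = q·B·(1−ν²)/E_s · I_f.
S_e = 262 × 1.2 × (1 − 0.33²) / 14900 × 1.19
    = 262 × 1.2 × 0.8911 / 14900 × 1.19
    = 0.02238 m

S_e ≈ 0.0224 m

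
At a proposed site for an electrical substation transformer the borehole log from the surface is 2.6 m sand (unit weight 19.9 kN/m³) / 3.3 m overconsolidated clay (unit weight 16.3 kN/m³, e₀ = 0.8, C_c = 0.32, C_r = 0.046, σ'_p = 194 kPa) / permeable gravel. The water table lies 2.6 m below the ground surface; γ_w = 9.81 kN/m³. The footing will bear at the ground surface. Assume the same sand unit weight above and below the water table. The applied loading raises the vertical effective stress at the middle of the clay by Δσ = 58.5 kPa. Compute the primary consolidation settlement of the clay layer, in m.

Mid-depth of clay below the ground surface: z = 2.6 + 3.3/2 = 4.25 m.
Total vertical stress at mid-clay: σ_v = 19.9×2.6 + 16.3×1.65 = 78.635 kPa.
Pore pressure: u = 9.81×(4.25 − 2.6) = 16.186 kPa.
Initial effective stress: σ'_0 = σ_v − u = 78.635 − 16.186 = 62.449 kPa.
Final effective stress: σ'_f = 62.449 + 58.5 = 120.95 kPa.
σ'_f = 120.95 ≤ σ'_p = 194 kPa, so the clay remains overconsolidated and only the recompression index applies:
S_c = C_r·H/(1+e₀)·log₁₀(σ'_f/σ'_0) = 0.046×3.3/1.8×log₁₀(120.95/62.449)
    = 0.084332 × 0.28708 = 0.02421 m

S_c ≈ 0.0242 m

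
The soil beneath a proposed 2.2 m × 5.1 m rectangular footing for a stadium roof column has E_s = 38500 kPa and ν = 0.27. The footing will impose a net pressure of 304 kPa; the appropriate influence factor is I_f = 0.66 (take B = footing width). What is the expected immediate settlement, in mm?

S_e ≈ 10.6 mm

Immediate (elastic) settlement: S_e = q·B·(1−ν²)/E_s · I_f.
S_e = 304 × 2.2 × (1 − 0.27²) / 38500 × 0.66
    = 304 × 2.2 × 0.9271 / 38500 × 0.66
    = 0.01063 m = 10.63 mm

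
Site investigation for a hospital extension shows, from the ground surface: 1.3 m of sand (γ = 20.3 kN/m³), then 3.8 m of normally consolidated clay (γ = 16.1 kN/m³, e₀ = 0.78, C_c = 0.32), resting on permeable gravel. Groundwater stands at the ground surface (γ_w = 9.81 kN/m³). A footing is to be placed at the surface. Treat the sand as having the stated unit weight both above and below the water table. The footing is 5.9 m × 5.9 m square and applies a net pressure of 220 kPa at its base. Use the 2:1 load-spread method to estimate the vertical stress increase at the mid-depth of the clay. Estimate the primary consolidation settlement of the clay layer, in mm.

Mid-depth of clay below the ground surface: z = 1.3 + 3.8/2 = 3.2 m.
Total vertical stress at mid-clay: σ_v = 20.3×1.3 + 16.1×1.9 = 56.98 kPa.
Pore pressure: u = 9.81×(3.2 − 0) = 31.392 kPa.
Initial effective stress: σ'_0 = σ_v − u = 56.98 − 31.392 = 25.588 kPa.
Stress increase at mid-clay by the 2:1 spreading method:
Δσ = qBL/((B+z)(L+z)) = 220×5.9×5.9/((5.9+3.2)(5.9+3.2)) = 92.479 kPa
Final effective stress: σ'_f = σ'_0 + Δσ = 25.588 + 92.479 = 118.07 kPa.
Normally consolidated clay, so the full stress increment lies on the virgin compression line:
S_c = C_c·H/(1+e₀)·log₁₀(σ'_f/σ'_0) = 0.32×3.8/(1+0.78)×log₁₀(118.07/25.588)
    = 0.68315 × 0.6641 = 0.4537 m

S_c ≈ 454 mm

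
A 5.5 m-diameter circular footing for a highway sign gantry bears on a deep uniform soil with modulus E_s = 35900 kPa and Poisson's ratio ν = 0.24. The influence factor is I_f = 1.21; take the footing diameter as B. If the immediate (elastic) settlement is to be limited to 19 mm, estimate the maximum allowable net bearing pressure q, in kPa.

q ≈ 109 kPa

S_e = q·B·(1−ν²)/E_s · I_f  ⇒  q = S_e·E_s / (B·(1−ν²)·I_f).
q = 0.019 × 35900 / (5.5 × 0.9424 × 1.21) = 108.8 kPa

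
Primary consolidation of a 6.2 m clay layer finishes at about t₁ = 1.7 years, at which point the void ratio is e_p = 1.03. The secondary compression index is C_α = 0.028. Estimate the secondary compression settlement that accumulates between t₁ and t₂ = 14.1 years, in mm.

S_s ≈ 78.6 mm

Secondary compression: S_s = C_α·H/(1+e_p)·log₁₀(t₂/t₁)
S_s = 0.028×6.2/(1+1.03)×log₁₀(14.1/1.7)
    = 0.08552 × 0.9188 = 0.07857 m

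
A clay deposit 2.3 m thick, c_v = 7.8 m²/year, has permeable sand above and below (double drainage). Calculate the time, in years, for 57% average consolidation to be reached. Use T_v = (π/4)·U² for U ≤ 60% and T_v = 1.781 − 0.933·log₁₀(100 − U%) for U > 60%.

Drainage path length: H_d = H/2 = 1.15 m (double drainage).
U ≤ 60%: T_v = (π/4)·U² = (π/4)×0.57² = 0.25518.
t = T_v·H_d²/c_v = 0.25518×1.15²/7.8 = 0.04327 years.

t ≈ 0.0433 years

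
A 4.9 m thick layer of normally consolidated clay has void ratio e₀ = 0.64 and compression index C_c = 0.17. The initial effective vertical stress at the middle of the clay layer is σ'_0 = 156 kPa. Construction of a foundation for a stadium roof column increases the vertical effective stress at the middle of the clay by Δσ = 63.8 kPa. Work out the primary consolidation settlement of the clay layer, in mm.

S_c ≈ 75.6 mm

Final effective stress: σ'_f = σ'_0 + Δσ = 156 + 63.8 = 219.8 kPa.
Normally consolidated clay, so the full stress increment lies on the virgin compression line:
S_c = C_c·H/(1+e₀)·log₁₀(σ'_f/σ'_0) = 0.17×4.9/(1+0.64)×log₁₀(219.8/156)
    = 0.50793 × 0.1489 = 0.07563 m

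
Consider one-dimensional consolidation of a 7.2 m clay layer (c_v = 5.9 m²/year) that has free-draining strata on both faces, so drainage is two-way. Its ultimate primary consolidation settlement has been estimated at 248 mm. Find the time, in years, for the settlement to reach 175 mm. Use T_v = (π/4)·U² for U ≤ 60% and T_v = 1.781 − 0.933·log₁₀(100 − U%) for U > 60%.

t ≈ 0.902 years

Drainage path length: H_d = H/2 = 3.6 m (double drainage).
U = S(t)/S_ult = 175/248 = 0.7056.
U > 60%: T_v = 1.781 − 0.933·log₁₀(100 − 70.565) = 0.41054.
t = T_v·H_d²/c_v = 0.41054×3.6²/5.9 = 0.9018 years.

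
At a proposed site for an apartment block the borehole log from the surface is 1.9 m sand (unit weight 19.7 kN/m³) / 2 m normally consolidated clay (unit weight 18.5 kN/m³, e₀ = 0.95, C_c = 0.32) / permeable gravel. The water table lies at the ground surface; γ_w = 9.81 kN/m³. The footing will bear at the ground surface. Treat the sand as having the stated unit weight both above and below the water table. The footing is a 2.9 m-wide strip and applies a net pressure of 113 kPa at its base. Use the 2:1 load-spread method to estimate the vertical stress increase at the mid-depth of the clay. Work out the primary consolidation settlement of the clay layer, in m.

Mid-depth of clay below the ground surface: z = 1.9 + 2/2 = 2.9 m.
Total vertical stress at mid-clay: σ_v = 19.7×1.9 + 18.5×1 = 55.93 kPa.
Pore pressure: u = 9.81×(2.9 − 0) = 28.449 kPa.
Initial effective stress: σ'_0 = σ_v − u = 55.93 − 28.449 = 27.481 kPa.
Stress increase at mid-clay by the 2:1 spreading method:
Δσ = qB/(B+z) = 113×2.9/(2.9+2.9) = 56.5 kPa
Final effective stress: σ'_f = σ'_0 + Δσ = 27.481 + 56.5 = 83.981 kPa.
Normally consolidated clay, so the full stress increment lies on the virgin compression line:
S_c = C_c·H/(1+e₀)·log₁₀(σ'_f/σ'_0) = 0.32×2/(1+0.95)×log₁₀(83.981/27.481)
    = 0.32821 × 0.48515 = 0.1592 m

S_c ≈ 0.159 m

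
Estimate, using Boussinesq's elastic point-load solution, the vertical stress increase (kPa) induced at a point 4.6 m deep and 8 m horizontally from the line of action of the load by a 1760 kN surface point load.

Δσ_z ≈ 1.22 kPa

Boussinesq vertical stress below a point load on an elastic half-space:
Δσ_z = 3P/(2πz²) · [1 + (r/z)²]^(−5/2)
r/z = 8/4.6 = 1.7391; [1+(r/z)²]^(−5/2) = 0.030775.
Δσ_z = 3×1760/(2π×4.6²) × 0.030775 = 39.714 × 0.030775 = 1.222 kPa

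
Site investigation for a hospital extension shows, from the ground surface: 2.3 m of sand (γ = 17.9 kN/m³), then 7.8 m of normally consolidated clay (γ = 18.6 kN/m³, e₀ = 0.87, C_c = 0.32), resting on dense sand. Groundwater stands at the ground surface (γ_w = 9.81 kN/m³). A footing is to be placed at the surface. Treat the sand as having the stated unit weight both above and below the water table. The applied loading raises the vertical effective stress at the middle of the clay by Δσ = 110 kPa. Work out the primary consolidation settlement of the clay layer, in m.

Mid-depth of clay below the ground surface: z = 2.3 + 7.8/2 = 6.2 m.
Total vertical stress at mid-clay: σ_v = 17.9×2.3 + 18.6×3.9 = 113.71 kPa.
Pore pressure: u = 9.81×(6.2 − 0) = 60.822 kPa.
Initial effective stress: σ'_0 = σ_v − u = 113.71 − 60.822 = 52.888 kPa.
Final effective stress: σ'_f = σ'_0 + Δσ = 52.888 + 110 = 162.89 kPa.
Normally consolidated clay, so the full stress increment lies on the virgin compression line:
S_c = C_c·H/(1+e₀)·log₁₀(σ'_f/σ'_0) = 0.32×7.8/(1+0.87)×log₁₀(162.89/52.888)
    = 1.3348 × 0.48854 = 0.6521 m

S_c ≈ 0.652 m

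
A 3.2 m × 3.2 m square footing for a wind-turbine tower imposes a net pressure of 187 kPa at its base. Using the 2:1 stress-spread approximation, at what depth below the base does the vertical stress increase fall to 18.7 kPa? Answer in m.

2:1 spreading — at depth z the loaded area has grown by z in each plan dimension:
qB²/(B+z)² = Δσ_z ⇒ z = B(√(q/Δσ_z) − 1) = 3.2×(√(187/18.7) − 1) = 6.919 m

z ≈ 6.92 m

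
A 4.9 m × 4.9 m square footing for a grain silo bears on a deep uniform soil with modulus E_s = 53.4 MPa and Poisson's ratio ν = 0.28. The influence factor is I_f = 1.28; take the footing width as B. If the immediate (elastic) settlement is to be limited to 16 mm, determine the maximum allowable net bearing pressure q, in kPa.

q ≈ 148 kPa

E_s = 53.4 MPa = 53400 kPa.
S_e = q·B·(1−ν²)/E_s · I_f  ⇒  q = S_e·E_s / (B·(1−ν²)·I_f).
q = 0.016 × 53400 / (4.9 × 0.9216 × 1.28) = 147.8 kPa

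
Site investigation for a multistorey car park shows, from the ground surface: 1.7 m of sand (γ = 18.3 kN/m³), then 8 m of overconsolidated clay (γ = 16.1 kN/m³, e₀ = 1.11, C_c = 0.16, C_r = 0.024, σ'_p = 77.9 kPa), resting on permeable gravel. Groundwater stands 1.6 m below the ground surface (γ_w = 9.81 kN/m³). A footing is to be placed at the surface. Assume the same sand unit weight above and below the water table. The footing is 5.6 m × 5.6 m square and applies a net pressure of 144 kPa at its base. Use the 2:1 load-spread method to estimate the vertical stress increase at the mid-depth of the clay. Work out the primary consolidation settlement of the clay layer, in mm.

S_c ≈ 53.5 mm

Mid-depth of clay below the ground surface: z = 1.7 + 8/2 = 5.7 m.
Total vertical stress at mid-clay: σ_v = 18.3×1.7 + 16.1×4 = 95.51 kPa.
Pore pressure: u = 9.81×(5.7 − 1.6) = 40.221 kPa.
Initial effective stress: σ'_0 = σ_v − u = 95.51 − 40.221 = 55.289 kPa.
Stress increase at mid-clay by the 2:1 spreading method:
Δσ = qBL/((B+z)(L+z)) = 144×5.6×5.6/((5.6+5.7)(5.6+5.7)) = 35.366 kPa
Final effective stress: σ'_f = 55.289 + 35.366 = 90.655 kPa.
σ'_f = 90.655 > σ'_p = 77.9 kPa, so the stress path crosses the preconsolidation pressure — recompression up to σ'_p, then virgin compression beyond:
S_c = H/(1+e₀)·[C_r·log₁₀(σ'_p/σ'_0) + C_c·log₁₀(σ'_f/σ'_p)]
    = 8/2.11 × [0.024×log₁₀(77.9/55.289) + 0.16×log₁₀(90.655/77.9)]
    = 3.7915 × [0.0035736 + 0.010537] = 0.0535 m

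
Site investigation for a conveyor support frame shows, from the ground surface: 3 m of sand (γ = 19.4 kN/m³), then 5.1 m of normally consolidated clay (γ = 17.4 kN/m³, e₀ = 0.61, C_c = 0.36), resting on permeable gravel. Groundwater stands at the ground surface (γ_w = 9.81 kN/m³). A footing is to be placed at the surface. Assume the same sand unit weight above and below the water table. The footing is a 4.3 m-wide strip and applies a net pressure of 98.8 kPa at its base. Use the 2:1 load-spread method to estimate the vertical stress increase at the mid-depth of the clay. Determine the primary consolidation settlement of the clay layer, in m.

Mid-depth of clay below the ground surface: z = 3 + 5.1/2 = 5.55 m.
Total vertical stress at mid-clay: σ_v = 19.4×3 + 17.4×2.55 = 102.57 kPa.
Pore pressure: u = 9.81×(5.55 − 0) = 54.446 kPa.
Initial effective stress: σ'_0 = σ_v − u = 102.57 − 54.446 = 48.124 kPa.
Stress increase at mid-clay by the 2:1 spreading method:
Δσ = qB/(B+z) = 98.8×4.3/(4.3+5.55) = 43.131 kPa
Final effective stress: σ'_f = σ'_0 + Δσ = 48.124 + 43.131 = 91.255 kPa.
Normally consolidated clay, so the full stress increment lies on the virgin compression line:
S_c = C_c·H/(1+e₀)·log₁₀(σ'_f/σ'_0) = 0.36×5.1/(1+0.61)×log₁₀(91.255/48.124)
    = 1.1404 × 0.27789 = 0.3169 m

S_c ≈ 0.317 m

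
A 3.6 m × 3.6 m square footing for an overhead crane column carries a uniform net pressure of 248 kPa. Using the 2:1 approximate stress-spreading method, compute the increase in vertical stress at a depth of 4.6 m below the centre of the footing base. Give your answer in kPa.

By the 2:1 method the load spreads at 1 horizontal : 2 vertical, so at depth z the loaded area has grown by z in each plan dimension:
Δσ = qBL/((B+z)(L+z)) = 248×3.6×3.6/((3.6+4.6)(3.6+4.6)) = 47.8 kPa

Δσ_z ≈ 47.8 kPa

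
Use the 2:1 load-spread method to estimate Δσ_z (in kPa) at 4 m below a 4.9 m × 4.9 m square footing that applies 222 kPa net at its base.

By the 2:1 method the load spreads at 1 horizontal : 2 vertical, so at depth z the loaded area has grown by z in each plan dimension:
Δσ = qBL/((B+z)(L+z)) = 222×4.9×4.9/((4.9+4)(4.9+4)) = 67.292 kPa

Δσ_z ≈ 67.3 kPa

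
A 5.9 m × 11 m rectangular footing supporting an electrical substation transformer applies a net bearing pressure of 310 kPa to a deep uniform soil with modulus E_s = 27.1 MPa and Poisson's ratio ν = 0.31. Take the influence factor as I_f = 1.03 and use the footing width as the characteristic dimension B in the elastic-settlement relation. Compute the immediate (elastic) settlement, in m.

Immediate (elastic) settlement: S_e = q·B·(1−ν²)/E_s · I_f.
E_s = 27.1 MPa = 27100 kPa.
S_e = 310 × 5.9 × (1 − 0.31²) / 27100 × 1.03
    = 310 × 5.9 × 0.9039 / 27100 × 1.03
    = 0.06284 m

S_e ≈ 0.0628 m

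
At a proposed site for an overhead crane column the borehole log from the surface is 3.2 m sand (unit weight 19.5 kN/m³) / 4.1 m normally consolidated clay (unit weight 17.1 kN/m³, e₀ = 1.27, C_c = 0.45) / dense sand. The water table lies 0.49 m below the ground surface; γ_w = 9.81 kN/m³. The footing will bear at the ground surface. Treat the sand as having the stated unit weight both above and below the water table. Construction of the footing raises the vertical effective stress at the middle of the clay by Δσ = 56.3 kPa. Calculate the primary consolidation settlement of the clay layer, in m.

Mid-depth of clay below the ground surface: z = 3.2 + 4.1/2 = 5.25 m.
Total vertical stress at mid-clay: σ_v = 19.5×3.2 + 17.1×2.05 = 97.455 kPa.
Pore pressure: u = 9.81×(5.25 − 0.49) = 46.696 kPa.
Initial effective stress: σ'_0 = σ_v − u = 97.455 − 46.696 = 50.759 kPa.
Final effective stress: σ'_f = σ'_0 + Δσ = 50.759 + 56.3 = 107.06 kPa.
Normally consolidated clay, so the full stress increment lies on the virgin compression line:
S_c = C_c·H/(1+e₀)·log₁₀(σ'_f/σ'_0) = 0.45×4.1/(1+1.27)×log₁₀(107.06/50.759)
    = 0.81278 × 0.32411 = 0.2634 m

S_c ≈ 0.263 m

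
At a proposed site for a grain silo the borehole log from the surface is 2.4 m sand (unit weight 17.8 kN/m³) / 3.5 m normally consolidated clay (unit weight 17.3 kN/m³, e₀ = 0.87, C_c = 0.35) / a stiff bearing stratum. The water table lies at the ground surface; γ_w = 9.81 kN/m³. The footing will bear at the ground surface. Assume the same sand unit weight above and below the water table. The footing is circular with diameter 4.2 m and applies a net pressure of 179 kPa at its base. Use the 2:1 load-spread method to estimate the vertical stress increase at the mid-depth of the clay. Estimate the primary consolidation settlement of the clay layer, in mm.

S_c ≈ 249 mm

Mid-depth of clay below the ground surface: z = 2.4 + 3.5/2 = 4.15 m.
Total vertical stress at mid-clay: σ_v = 17.8×2.4 + 17.3×1.75 = 72.995 kPa.
Pore pressure: u = 9.81×(4.15 − 0) = 40.712 kPa.
Initial effective stress: σ'_0 = σ_v − u = 72.995 − 40.712 = 32.283 kPa.
Stress increase at mid-clay by the 2:1 spreading method:
Δσ ≈ qD²/(D+z)² = 179×4.2²/(4.2+4.15)² = 45.288 kPa
Final effective stress: σ'_f = σ'_0 + Δσ = 32.283 + 45.288 = 77.571 kPa.
Normally consolidated clay, so the full stress increment lies on the virgin compression line:
S_c = C_c·H/(1+e₀)·log₁₀(σ'_f/σ'_0) = 0.35×3.5/(1+0.87)×log₁₀(77.571/32.283)
    = 0.65508 × 0.38073 = 0.2494 m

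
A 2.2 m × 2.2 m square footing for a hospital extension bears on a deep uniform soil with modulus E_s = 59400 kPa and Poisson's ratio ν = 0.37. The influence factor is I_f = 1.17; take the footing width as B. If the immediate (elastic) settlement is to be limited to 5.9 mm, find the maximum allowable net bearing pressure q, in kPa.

q ≈ 158 kPa

S_e = q·B·(1−ν²)/E_s · I_f  ⇒  q = S_e·E_s / (B·(1−ν²)·I_f).
q = 0.0059 × 59400 / (2.2 × 0.8631 × 1.17) = 157.7 kPa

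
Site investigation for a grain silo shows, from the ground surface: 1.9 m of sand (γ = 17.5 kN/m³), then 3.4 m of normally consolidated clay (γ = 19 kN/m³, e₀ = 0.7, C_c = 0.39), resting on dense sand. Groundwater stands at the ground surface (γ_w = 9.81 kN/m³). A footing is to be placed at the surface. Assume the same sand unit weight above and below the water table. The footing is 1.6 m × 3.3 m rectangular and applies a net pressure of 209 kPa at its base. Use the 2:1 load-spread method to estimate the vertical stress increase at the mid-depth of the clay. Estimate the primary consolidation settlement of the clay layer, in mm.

S_c ≈ 238 mm

Mid-depth of clay below the ground surface: z = 1.9 + 3.4/2 = 3.6 m.
Total vertical stress at mid-clay: σ_v = 17.5×1.9 + 19×1.7 = 65.55 kPa.
Pore pressure: u = 9.81×(3.6 − 0) = 35.316 kPa.
Initial effective stress: σ'_0 = σ_v − u = 65.55 − 35.316 = 30.234 kPa.
Stress increase at mid-clay by the 2:1 spreading method:
Δσ = qBL/((B+z)(L+z)) = 209×1.6×3.3/((1.6+3.6)(3.3+3.6)) = 30.756 kPa
Final effective stress: σ'_f = σ'_0 + Δσ = 30.234 + 30.756 = 60.99 kPa.
Normally consolidated clay, so the full stress increment lies on the virgin compression line:
S_c = C_c·H/(1+e₀)·log₁₀(σ'_f/σ'_0) = 0.39×3.4/(1+0.7)×log₁₀(60.99/30.234)
    = 0.78 × 0.30476 = 0.2377 m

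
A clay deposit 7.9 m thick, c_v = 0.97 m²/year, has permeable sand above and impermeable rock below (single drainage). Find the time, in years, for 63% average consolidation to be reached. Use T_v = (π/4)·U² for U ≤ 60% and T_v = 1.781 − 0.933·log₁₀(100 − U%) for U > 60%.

Drainage path length: H_d = H = 7.9 m (single drainage).
U > 60%: T_v = 1.781 − 0.933·log₁₀(100 − 63) = 0.31787.
t = T_v·H_d²/c_v = 0.31787×7.9²/0.97 = 20.45 years.

t ≈ 20.5 years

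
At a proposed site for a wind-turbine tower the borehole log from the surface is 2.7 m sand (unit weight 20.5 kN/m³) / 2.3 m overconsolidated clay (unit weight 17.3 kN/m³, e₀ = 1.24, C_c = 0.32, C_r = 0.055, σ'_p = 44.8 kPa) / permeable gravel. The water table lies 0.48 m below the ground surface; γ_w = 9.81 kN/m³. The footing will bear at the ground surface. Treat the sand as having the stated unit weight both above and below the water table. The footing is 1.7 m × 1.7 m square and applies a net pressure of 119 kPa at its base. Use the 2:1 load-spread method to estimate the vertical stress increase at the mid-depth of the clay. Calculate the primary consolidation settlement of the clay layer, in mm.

S_c ≈ 26.4 mm

Mid-depth of clay below the ground surface: z = 2.7 + 2.3/2 = 3.85 m.
Total vertical stress at mid-clay: σ_v = 20.5×2.7 + 17.3×1.15 = 75.245 kPa.
Pore pressure: u = 9.81×(3.85 − 0.48) = 33.06 kPa.
Initial effective stress: σ'_0 = σ_v − u = 75.245 − 33.06 = 42.185 kPa.
Stress increase at mid-clay by the 2:1 spreading method:
Δσ = qBL/((B+z)(L+z)) = 119×1.7×1.7/((1.7+3.85)(1.7+3.85)) = 11.165 kPa
Final effective stress: σ'_f = 42.185 + 11.165 = 53.35 kPa.
σ'_f = 53.35 > σ'_p = 44.8 kPa, so the stress path crosses the preconsolidation pressure — recompression up to σ'_p, then virgin compression beyond:
S_c = H/(1+e₀)·[C_r·log₁₀(σ'_p/σ'_0) + C_c·log₁₀(σ'_f/σ'_p)]
    = 2.3/2.24 × [0.055×log₁₀(44.8/42.185) + 0.32×log₁₀(53.35/44.8)]
    = 1.0268 × [0.0014366 + 0.024274] = 0.0264 m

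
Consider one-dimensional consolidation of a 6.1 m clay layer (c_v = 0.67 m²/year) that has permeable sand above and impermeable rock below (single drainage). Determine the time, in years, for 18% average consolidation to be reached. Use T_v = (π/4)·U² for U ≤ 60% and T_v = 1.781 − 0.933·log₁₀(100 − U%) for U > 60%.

t ≈ 1.41 years

Drainage path length: H_d = H = 6.1 m (single drainage).
U ≤ 60%: T_v = (π/4)·U² = (π/4)×0.18² = 0.025447.
t = T_v·H_d²/c_v = 0.025447×6.1²/0.67 = 1.413 years.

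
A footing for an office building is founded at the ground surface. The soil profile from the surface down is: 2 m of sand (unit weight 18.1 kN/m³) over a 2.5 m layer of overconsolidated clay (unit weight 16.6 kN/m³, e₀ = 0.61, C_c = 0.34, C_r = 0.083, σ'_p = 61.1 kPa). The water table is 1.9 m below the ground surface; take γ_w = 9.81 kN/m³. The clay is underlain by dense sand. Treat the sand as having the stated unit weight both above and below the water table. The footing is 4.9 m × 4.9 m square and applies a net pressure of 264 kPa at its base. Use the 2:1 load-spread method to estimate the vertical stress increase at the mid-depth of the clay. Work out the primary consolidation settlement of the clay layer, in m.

Mid-depth of clay below the ground surface: z = 2 + 2.5/2 = 3.25 m.
Total vertical stress at mid-clay: σ_v = 18.1×2 + 16.6×1.25 = 56.95 kPa.
Pore pressure: u = 9.81×(3.25 − 1.9) = 13.244 kPa.
Initial effective stress: σ'_0 = σ_v − u = 56.95 − 13.244 = 43.706 kPa.
Stress increase at mid-clay by the 2:1 spreading method:
Δσ = qBL/((B+z)(L+z)) = 264×4.9×4.9/((4.9+3.25)(4.9+3.25)) = 95.429 kPa
Final effective stress: σ'_f = 43.706 + 95.429 = 139.13 kPa.
σ'_f = 139.13 > σ'_p = 61.1 kPa, so the stress path crosses the preconsolidation pressure — recompression up to σ'_p, then virgin compression beyond:
S_c = H/(1+e₀)·[C_r·log₁₀(σ'_p/σ'_0) + C_c·log₁₀(σ'_f/σ'_p)]
    = 2.5/1.61 × [0.083×log₁₀(61.1/43.706) + 0.34×log₁₀(139.13/61.1)]
    = 1.5528 × [0.012077 + 0.12151] = 0.2074 m

S_c ≈ 0.207 m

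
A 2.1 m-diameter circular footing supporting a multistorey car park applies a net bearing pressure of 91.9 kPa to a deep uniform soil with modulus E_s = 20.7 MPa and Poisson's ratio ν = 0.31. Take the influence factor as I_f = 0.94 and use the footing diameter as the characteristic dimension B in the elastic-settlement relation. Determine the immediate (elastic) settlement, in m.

S_e ≈ 0.00792 m

Immediate (elastic) settlement: S_e = q·B·(1−ν²)/E_s · I_f.
E_s = 20.7 MPa = 20700 kPa.
S_e = 91.9 × 2.1 × (1 − 0.31²) / 20700 × 0.94
    = 91.9 × 2.1 × 0.9039 / 20700 × 0.94
    = 0.007922 m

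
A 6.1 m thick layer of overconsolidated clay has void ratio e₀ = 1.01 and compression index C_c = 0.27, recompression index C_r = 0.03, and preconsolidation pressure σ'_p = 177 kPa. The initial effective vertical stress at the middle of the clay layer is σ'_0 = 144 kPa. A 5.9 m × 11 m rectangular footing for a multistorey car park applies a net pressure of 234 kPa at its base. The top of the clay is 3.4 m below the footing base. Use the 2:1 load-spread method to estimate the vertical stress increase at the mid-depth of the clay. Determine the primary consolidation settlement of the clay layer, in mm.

S_c ≈ 76.5 mm

Mid-depth of clay below the footing base: z = 3.4 + 6.1/2 = 6.45 m.
Stress increase at mid-clay by the 2:1 spreading method:
Δσ = qBL/((B+z)(L+z)) = 234×5.9×11/((5.9+6.45)(11+6.45)) = 70.469 kPa
Final effective stress: σ'_f = 144 + 70.469 = 214.47 kPa.
σ'_f = 214.47 > σ'_p = 177 kPa, so the stress path crosses the preconsolidation pressure — recompression up to σ'_p, then virgin compression beyond:
S_c = H/(1+e₀)·[C_r·log₁₀(σ'_p/σ'_0) + C_c·log₁₀(σ'_f/σ'_p)]
    = 6.1/2.01 × [0.03×log₁₀(177/144) + 0.27×log₁₀(214.47/177)]
    = 3.0348 × [0.0026883 + 0.022516] = 0.07649 m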